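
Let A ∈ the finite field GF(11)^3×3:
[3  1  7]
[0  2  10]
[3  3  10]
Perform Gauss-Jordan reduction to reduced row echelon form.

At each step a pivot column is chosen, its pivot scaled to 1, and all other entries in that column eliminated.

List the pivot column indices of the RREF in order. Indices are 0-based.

pivot columns: 0, 1, 2

pivot(0,0)=3: scale R0 → (1, 4, 6)
  clear (2,0): R2 −= (3)R0 → (0, 2, 3)
pivot(1,1)=2: scale R1 → (0, 1, 5)
  clear (0,1): R0 −= (4)R1 → (1, 0, 8)
  clear (2,1): R2 −= (2)R1 → (0, 0, 4)
pivot(2,2)=4: scale R2 → (0, 0, 1)
  clear (0,2): R0 −= (8)R2 → (1, 0, 0)
  clear (1,2): R1 −= (5)R2 → (0, 1, 0)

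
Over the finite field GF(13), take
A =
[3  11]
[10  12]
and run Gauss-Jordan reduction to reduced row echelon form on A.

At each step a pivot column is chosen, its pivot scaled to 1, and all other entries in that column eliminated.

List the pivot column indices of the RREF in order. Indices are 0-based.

pivot columns: 0, 1

step 1: normalize row 0 (÷3) = (1, 8)
  row 1: subtract 10×row0 = (0, 10)
step 2: normalize row 1 (÷10) = (0, 1)
  row 0: subtract 8×row1 = (1, 0)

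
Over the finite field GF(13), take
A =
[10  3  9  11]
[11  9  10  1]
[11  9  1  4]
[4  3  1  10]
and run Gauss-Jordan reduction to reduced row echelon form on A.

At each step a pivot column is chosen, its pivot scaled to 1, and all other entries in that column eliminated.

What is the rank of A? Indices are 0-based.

[1] R0 /= 10  ⇒  (1, 12, 10, 5)
     R1 -= 11·R0  ⇒  (0, 7, 4, 11)
     R2 -= 11·R0  ⇒  (0, 7, 8, 1)
     R3 -= 4·R0  ⇒  (0, 7, 0, 3)
[2] R1 /= 7  ⇒  (0, 1, 8, 9)
     R0 -= 12·R1  ⇒  (1, 0, 5, 1)
     R2 -= 7·R1  ⇒  (0, 0, 4, 3)
     R3 -= 7·R1  ⇒  (0, 0, 9, 5)
[3] R2 /= 4  ⇒  (0, 0, 1, 4)
     R0 -= 5·R2  ⇒  (1, 0, 0, 7)
     R1 -= 8·R2  ⇒  (0, 1, 0, 3)
     R3 -= 9·R2  ⇒  (0, 0, 0, 8)
[4] R3 /= 8  ⇒  (0, 0, 0, 1)
     R0 -= 7·R3  ⇒  (1, 0, 0, 0)
     R1 -= 3·R3  ⇒  (0, 1, 0, 0)
     R2 -= 4·R3  ⇒  (0, 0, 1, 0)

rank = 4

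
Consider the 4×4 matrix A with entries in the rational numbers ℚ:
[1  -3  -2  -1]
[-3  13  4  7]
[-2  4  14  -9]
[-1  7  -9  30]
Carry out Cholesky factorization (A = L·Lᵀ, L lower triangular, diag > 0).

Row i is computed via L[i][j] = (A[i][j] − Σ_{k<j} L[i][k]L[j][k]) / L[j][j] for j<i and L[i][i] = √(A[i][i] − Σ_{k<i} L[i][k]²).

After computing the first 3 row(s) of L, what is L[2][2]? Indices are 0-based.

Step 1: L[0][0] = √(1) = 1.
  L[1][0] = (-3) / L[0][0] = -3.
Step 2: L[1][1] = √(4) = 2.
  L[2][0] = (-2) / L[0][0] = -2.
  L[2][1] = (-2) / L[1][1] = -1.
Step 3: L[2][2] = √(9) = 3.

L[2][2] = 3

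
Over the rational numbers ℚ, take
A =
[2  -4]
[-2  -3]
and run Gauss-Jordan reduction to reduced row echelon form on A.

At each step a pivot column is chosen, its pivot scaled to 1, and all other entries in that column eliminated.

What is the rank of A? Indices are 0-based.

step 1: normalize row 0 (÷2) = (1, -2)
  row 1: subtract -2×row0 = (0, -7)
step 2: normalize row 1 (÷-7) = (0, 1)
  row 0: subtract -2×row1 = (1, 0)

rank = 2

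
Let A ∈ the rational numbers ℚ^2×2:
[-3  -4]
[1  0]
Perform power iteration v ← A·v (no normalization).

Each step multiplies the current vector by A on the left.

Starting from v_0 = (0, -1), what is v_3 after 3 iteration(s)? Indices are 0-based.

v_0 = (0, -1).
v_1 = A·v_0 = (4, 0).
v_2 = A·v_1 = (-12, 4).
v_3 = A·v_2 = (20, -12).

v_3 = (20, -12)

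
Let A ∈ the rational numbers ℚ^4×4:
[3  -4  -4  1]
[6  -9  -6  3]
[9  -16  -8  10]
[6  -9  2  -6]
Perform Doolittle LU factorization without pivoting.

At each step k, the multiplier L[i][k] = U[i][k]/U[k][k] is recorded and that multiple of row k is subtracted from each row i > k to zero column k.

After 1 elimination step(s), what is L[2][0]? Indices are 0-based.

k=0: U[0][0]=3
  eliminate (1,0): mult=2, new row 1: (0, -1, 2, 1); set L[1][0]=2
  eliminate (2,0): mult=3, new row 2: (0, -4, 4, 7); set L[2][0]=3
  eliminate (3,0): mult=2, new row 3: (0, -1, 10, -8); set L[3][0]=2

L[2][0] = 3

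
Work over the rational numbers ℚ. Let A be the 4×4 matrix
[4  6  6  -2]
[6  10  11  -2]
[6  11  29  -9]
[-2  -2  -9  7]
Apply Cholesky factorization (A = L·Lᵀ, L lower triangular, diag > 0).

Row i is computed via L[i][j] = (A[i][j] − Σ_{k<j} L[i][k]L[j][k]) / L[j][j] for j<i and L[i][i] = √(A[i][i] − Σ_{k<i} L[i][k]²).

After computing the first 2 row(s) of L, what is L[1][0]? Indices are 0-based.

L[1][0] = 3

Step 1: L[0][0] = √(4) = 2.
  L[1][0] = (6) / L[0][0] = 3.
Step 2: L[1][1] = √(1) = 1.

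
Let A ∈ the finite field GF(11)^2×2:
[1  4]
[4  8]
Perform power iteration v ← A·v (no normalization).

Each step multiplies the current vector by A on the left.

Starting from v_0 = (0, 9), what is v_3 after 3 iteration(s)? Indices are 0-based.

v_0 = (0, 9).
v_1 = A·v_0 = (3, 6).
v_2 = A·v_1 = (5, 5).
v_3 = A·v_2 = (3, 5).

v_3 = (3, 5)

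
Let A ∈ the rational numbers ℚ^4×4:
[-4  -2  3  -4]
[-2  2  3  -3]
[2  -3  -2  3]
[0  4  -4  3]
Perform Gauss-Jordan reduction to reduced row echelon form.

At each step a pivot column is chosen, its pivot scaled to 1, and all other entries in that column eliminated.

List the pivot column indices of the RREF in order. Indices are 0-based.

pivot columns: 0, 1, 2, 3

[1] R0 /= -4  ⇒  (1, 1/2, -3/4, 1)
     R1 -= -2·R0  ⇒  (0, 3, 3/2, -1)
     R2 -= 2·R0  ⇒  (0, -4, -1/2, 1)
[2] R1 /= 3  ⇒  (0, 1, 1/2, -1/3)
     R0 -= 1/2·R1  ⇒  (1, 0, -1, 7/6)
     R2 -= -4·R1  ⇒  (0, 0, 3/2, -1/3)
     R3 -= 4·R1  ⇒  (0, 0, -6, 13/3)
[3] R2 /= 3/2  ⇒  (0, 0, 1, -2/9)
     R0 -= -1·R2  ⇒  (1, 0, 0, 17/18)
     R1 -= 1/2·R2  ⇒  (0, 1, 0, -2/9)
     R3 -= -6·R2  ⇒  (0, 0, 0, 3)
[4] R3 /= 3  ⇒  (0, 0, 0, 1)
     R0 -= 17/18·R3  ⇒  (1, 0, 0, 0)
     R1 -= -2/9·R3  ⇒  (0, 1, 0, 0)
     R2 -= -2/9·R3  ⇒  (0, 0, 1, 0)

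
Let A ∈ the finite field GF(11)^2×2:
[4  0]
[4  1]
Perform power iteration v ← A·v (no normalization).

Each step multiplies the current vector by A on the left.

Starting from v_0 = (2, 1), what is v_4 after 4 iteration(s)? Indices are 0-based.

v_4 = (6, 10)

v_0 = (2, 1).
v_1 = A·v_0 = (8, 9).
v_2 = A·v_1 = (10, 8).
v_3 = A·v_2 = (7, 4).
v_4 = A·v_3 = (6, 10).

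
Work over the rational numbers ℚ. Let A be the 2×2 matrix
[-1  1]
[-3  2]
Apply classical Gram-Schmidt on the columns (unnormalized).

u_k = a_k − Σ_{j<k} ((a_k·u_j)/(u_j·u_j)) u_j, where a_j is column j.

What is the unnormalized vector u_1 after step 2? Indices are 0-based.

u_1 = (3/10, -1/10)

Step 1: u_0 = a_0 = (-1, -3).
Step 2: u_1 = a_1 − (-7/10)·u_0 = (3/10, -1/10).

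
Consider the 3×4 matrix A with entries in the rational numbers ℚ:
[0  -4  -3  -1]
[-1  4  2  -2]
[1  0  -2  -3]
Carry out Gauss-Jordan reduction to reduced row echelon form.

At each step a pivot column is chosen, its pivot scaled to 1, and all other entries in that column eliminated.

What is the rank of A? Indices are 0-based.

rank = 3

step 1: exchange rows 0,1
step 1: normalize row 0 (÷-1) = (1, -4, -2, 2)
  row 2: subtract 1×row0 = (0, 4, 0, -5)
step 2: normalize row 1 (÷-4) = (0, 1, 3/4, 1/4)
  row 0: subtract -4×row1 = (1, 0, 1, 3)
  row 2: subtract 4×row1 = (0, 0, -3, -6)
step 3: normalize row 2 (÷-3) = (0, 0, 1, 2)
  row 0: subtract 1×row2 = (1, 0, 0, 1)
  row 1: subtract 3/4×row2 = (0, 1, 0, -5/4)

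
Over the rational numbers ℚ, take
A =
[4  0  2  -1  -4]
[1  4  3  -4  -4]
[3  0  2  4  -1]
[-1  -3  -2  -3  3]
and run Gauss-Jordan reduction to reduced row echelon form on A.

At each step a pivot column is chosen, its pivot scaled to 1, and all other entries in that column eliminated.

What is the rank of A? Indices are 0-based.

step 1: normalize row 0 (÷4) = (1, 0, 1/2, -1/4, -1)
  row 1: subtract 1×row0 = (0, 4, 5/2, -15/4, -3)
  row 2: subtract 3×row0 = (0, 0, 1/2, 19/4, 2)
  row 3: subtract -1×row0 = (0, -3, -3/2, -13/4, 2)
step 2: normalize row 1 (÷4) = (0, 1, 5/8, -15/16, -3/4)
  row 3: subtract -3×row1 = (0, 0, 3/8, -97/16, -1/4)
step 3: normalize row 2 (÷1/2) = (0, 0, 1, 19/2, 4)
  row 0: subtract 1/2×row2 = (1, 0, 0, -5, -3)
  row 1: subtract 5/8×row2 = (0, 1, 0, -55/8, -13/4)
  row 3: subtract 3/8×row2 = (0, 0, 0, -77/8, -7/4)
step 4: normalize row 3 (÷-77/8) = (0, 0, 0, 1, 2/11)
  row 0: subtract -5×row3 = (1, 0, 0, 0, -23/11)
  row 1: subtract -55/8×row3 = (0, 1, 0, 0, -2)
  row 2: subtract 19/2×row3 = (0, 0, 1, 0, 25/11)

rank = 4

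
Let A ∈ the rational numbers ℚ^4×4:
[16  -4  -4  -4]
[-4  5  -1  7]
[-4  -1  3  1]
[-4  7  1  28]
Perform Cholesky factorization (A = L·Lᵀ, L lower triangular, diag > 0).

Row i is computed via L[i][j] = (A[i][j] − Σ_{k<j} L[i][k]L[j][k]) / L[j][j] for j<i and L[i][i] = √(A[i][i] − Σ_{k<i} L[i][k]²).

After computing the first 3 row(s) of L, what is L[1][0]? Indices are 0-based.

Step 1: L[0][0] = √(16) = 4.
  L[1][0] = (-4) / L[0][0] = -1.
Step 2: L[1][1] = √(4) = 2.
  L[2][0] = (-4) / L[0][0] = -1.
  L[2][1] = (-2) / L[1][1] = -1.
Step 3: L[2][2] = √(1) = 1.

L[1][0] = -1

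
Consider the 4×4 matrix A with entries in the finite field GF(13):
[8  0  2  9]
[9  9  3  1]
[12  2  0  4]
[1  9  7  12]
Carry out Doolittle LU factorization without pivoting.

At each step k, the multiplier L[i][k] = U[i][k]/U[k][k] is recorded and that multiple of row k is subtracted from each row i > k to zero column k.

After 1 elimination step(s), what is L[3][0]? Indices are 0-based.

L[3][0] = 5

k=0: U[0][0]=8
  eliminate (1,0): mult=6, new row 1: (0, 9, 4, 12); set L[1][0]=6
  eliminate (2,0): mult=8, new row 2: (0, 2, 10, 10); set L[2][0]=8
  eliminate (3,0): mult=5, new row 3: (0, 9, 10, 6); set L[3][0]=5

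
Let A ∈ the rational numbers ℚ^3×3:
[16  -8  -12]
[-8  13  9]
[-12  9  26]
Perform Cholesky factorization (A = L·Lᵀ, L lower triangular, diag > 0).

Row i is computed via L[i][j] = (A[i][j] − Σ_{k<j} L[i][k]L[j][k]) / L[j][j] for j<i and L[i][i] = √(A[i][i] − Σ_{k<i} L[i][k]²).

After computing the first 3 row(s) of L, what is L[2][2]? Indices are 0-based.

L[2][2] = 4

Step 1: L[0][0] = √(16) = 4.
  L[1][0] = (-8) / L[0][0] = -2.
Step 2: L[1][1] = √(9) = 3.
  L[2][0] = (-12) / L[0][0] = -3.
  L[2][1] = (3) / L[1][1] = 1.
Step 3: L[2][2] = √(16) = 4.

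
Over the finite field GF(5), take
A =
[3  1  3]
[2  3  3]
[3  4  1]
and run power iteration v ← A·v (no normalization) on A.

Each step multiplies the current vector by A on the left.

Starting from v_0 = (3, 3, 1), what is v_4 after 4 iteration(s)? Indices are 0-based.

v_0 = (3, 3, 1).
v_1 = A·v_0 = (0, 3, 2).
v_2 = A·v_1 = (4, 0, 4).
v_3 = A·v_2 = (4, 0, 1).
v_4 = A·v_3 = (0, 1, 3).

v_4 = (0, 1, 3)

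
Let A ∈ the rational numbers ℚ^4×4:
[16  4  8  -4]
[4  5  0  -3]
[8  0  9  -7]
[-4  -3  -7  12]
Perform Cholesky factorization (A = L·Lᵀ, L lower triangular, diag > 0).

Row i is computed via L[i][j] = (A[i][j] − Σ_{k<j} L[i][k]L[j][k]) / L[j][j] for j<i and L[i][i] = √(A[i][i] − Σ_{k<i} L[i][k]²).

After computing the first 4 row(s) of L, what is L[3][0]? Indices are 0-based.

Step 1: L[0][0] = √(16) = 4.
  L[1][0] = (4) / L[0][0] = 1.
Step 2: L[1][1] = √(4) = 2.
  L[2][0] = (8) / L[0][0] = 2.
  L[2][1] = (-2) / L[1][1] = -1.
Step 3: L[2][2] = √(4) = 2.
  L[3][0] = (-4) / L[0][0] = -1.
  L[3][1] = (-2) / L[1][1] = -1.
  L[3][2] = (-6) / L[2][2] = -3.
Step 4: L[3][3] = √(1) = 1.

L[3][0] = -1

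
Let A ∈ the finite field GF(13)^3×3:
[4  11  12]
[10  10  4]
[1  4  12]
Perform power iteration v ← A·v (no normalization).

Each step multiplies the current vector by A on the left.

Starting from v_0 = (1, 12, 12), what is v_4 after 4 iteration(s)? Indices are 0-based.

v_0 = (1, 12, 12).
v_1 = A·v_0 = (7, 9, 11).
v_2 = A·v_1 = (12, 9, 6).
v_3 = A·v_2 = (11, 0, 3).
v_4 = A·v_3 = (2, 5, 8).

v_4 = (2, 5, 8)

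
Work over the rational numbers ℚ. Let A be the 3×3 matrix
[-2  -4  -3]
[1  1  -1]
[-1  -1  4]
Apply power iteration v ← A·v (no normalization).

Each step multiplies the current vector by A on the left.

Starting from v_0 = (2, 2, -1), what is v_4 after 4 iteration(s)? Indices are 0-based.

v_0 = (2, 2, -1).
v_1 = A·v_0 = (-9, 5, -8).
v_2 = A·v_1 = (22, 4, -28).
v_3 = A·v_2 = (24, 54, -138).
v_4 = A·v_3 = (150, 216, -630).

v_4 = (150, 216, -630)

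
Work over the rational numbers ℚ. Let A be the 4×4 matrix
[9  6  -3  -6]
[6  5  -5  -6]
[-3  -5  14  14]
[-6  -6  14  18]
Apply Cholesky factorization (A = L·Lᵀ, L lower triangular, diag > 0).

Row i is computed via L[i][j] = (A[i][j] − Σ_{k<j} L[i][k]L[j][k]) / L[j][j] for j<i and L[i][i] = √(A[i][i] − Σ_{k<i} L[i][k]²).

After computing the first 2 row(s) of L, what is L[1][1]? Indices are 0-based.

Step 1: L[0][0] = √(9) = 3.
  L[1][0] = (6) / L[0][0] = 2.
Step 2: L[1][1] = √(1) = 1.

L[1][1] = 1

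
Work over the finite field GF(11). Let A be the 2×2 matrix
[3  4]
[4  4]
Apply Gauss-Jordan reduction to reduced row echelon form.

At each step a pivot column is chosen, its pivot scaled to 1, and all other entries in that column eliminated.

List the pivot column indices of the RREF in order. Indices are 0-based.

pivot(0,0)=3: scale R0 → (1, 5)
  clear (1,0): R1 −= (4)R0 → (0, 6)
pivot(1,1)=6: scale R1 → (0, 1)
  clear (0,1): R0 −= (5)R1 → (1, 0)

pivot columns: 0, 1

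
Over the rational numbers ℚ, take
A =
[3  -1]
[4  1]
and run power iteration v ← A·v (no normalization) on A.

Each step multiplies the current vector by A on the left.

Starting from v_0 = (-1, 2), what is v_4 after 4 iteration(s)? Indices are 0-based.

v_4 = (23, -142)

v_0 = (-1, 2).
v_1 = A·v_0 = (-5, -2).
v_2 = A·v_1 = (-13, -22).
v_3 = A·v_2 = (-17, -74).
v_4 = A·v_3 = (23, -142).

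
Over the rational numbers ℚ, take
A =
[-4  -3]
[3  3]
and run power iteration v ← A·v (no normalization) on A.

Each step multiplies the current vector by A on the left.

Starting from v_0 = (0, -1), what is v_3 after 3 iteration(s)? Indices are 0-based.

v_0 = (0, -1).
v_1 = A·v_0 = (3, -3).
v_2 = A·v_1 = (-3, 0).
v_3 = A·v_2 = (12, -9).

v_3 = (12, -9)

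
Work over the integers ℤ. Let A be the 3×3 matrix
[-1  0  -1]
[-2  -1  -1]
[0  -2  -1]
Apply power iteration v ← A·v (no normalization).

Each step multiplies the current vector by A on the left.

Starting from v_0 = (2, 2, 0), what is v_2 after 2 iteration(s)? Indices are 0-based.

v_2 = (6, 14, 16)

v_0 = (2, 2, 0).
v_1 = A·v_0 = (-2, -6, -4).
v_2 = A·v_1 = (6, 14, 16).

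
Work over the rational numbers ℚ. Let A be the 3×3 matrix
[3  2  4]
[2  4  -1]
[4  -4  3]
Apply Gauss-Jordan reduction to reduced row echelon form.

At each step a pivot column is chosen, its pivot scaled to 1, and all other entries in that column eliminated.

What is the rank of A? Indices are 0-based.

[1] R0 /= 3  ⇒  (1, 2/3, 4/3)
     R1 -= 2·R0  ⇒  (0, 8/3, -11/3)
     R2 -= 4·R0  ⇒  (0, -20/3, -7/3)
[2] R1 /= 8/3  ⇒  (0, 1, -11/8)
     R0 -= 2/3·R1  ⇒  (1, 0, 9/4)
     R2 -= -20/3·R1  ⇒  (0, 0, -23/2)
[3] R2 /= -23/2  ⇒  (0, 0, 1)
     R0 -= 9/4·R2  ⇒  (1, 0, 0)
     R1 -= -11/8·R2  ⇒  (0, 1, 0)

rank = 3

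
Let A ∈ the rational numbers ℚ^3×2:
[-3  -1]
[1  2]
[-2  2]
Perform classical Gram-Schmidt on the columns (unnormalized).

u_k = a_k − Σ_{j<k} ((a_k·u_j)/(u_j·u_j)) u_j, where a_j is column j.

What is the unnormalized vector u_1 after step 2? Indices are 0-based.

u_1 = (-11/14, 27/14, 15/7)

Step 1: u_0 = a_0 = (-3, 1, -2).
Step 2: u_1 = a_1 − (1/14)·u_0 = (-11/14, 27/14, 15/7).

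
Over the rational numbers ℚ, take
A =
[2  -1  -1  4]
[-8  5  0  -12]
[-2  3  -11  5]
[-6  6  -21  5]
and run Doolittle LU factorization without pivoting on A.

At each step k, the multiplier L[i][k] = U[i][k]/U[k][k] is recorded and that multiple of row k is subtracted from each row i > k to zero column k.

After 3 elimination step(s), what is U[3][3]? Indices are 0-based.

k=0: U[0][0]=2
  eliminate (1,0): mult=-4, new row 1: (0, 1, -4, 4); set L[1][0]=-4
  eliminate (2,0): mult=-1, new row 2: (0, 2, -12, 9); set L[2][0]=-1
  eliminate (3,0): mult=-3, new row 3: (0, 3, -24, 17); set L[3][0]=-3
k=1: U[1][1]=1
  eliminate (2,1): mult=2, new row 2: (0, 0, -4, 1); set L[2][1]=2
  eliminate (3,1): mult=3, new row 3: (0, 0, -12, 5); set L[3][1]=3
k=2: U[2][2]=-4
  eliminate (3,2): mult=3, new row 3: (0, 0, 0, 2); set L[3][2]=3

U[3][3] = 2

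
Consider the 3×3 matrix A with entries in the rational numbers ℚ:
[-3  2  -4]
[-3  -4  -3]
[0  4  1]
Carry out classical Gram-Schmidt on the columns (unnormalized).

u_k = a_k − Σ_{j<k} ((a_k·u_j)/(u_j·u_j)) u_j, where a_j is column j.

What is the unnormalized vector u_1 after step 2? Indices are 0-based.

Step 1: u_0 = a_0 = (-3, -3, 0).
Step 2: u_1 = a_1 − (1/3)·u_0 = (3, -3, 4).

u_1 = (3, -3, 4)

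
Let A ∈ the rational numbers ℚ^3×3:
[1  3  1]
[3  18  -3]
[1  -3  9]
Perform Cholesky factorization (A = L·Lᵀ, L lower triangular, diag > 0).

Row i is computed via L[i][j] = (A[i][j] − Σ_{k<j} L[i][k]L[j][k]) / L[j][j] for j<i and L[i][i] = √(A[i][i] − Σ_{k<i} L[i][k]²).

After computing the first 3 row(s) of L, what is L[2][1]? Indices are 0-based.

Step 1: L[0][0] = √(1) = 1.
  L[1][0] = (3) / L[0][0] = 3.
Step 2: L[1][1] = √(9) = 3.
  L[2][0] = (1) / L[0][0] = 1.
  L[2][1] = (-6) / L[1][1] = -2.
Step 3: L[2][2] = √(4) = 2.

L[2][1] = -2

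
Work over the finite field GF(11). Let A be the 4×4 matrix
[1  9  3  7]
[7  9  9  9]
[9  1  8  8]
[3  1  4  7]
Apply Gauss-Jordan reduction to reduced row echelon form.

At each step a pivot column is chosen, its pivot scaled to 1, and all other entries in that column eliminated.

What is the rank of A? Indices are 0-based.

step 1: normalize row 0 (÷1) = (1, 9, 3, 7)
  row 1: subtract 7×row0 = (0, 1, 10, 4)
  row 2: subtract 9×row0 = (0, 8, 3, 0)
  row 3: subtract 3×row0 = (0, 7, 6, 8)
step 2: normalize row 1 (÷1) = (0, 1, 10, 4)
  row 0: subtract 9×row1 = (1, 0, 1, 4)
  row 2: subtract 8×row1 = (0, 0, 0, 1)
  row 3: subtract 7×row1 = (0, 0, 2, 2)
step 3: exchange rows 2,3
step 3: normalize row 2 (÷2) = (0, 0, 1, 1)
  row 0: subtract 1×row2 = (1, 0, 0, 3)
  row 1: subtract 10×row2 = (0, 1, 0, 5)
step 4: normalize row 3 (÷1) = (0, 0, 0, 1)
  row 0: subtract 3×row3 = (1, 0, 0, 0)
  row 1: subtract 5×row3 = (0, 1, 0, 0)
  row 2: subtract 1×row3 = (0, 0, 1, 0)

rank = 4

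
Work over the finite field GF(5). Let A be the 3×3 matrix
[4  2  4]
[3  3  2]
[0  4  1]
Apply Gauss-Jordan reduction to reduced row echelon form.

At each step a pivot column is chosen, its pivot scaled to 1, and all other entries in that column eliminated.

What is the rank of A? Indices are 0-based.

pivot(0,0)=4: scale R0 → (1, 3, 1)
  clear (1,0): R1 −= (3)R0 → (0, 4, 4)
pivot(1,1)=4: scale R1 → (0, 1, 1)
  clear (0,1): R0 −= (3)R1 → (1, 0, 3)
  clear (2,1): R2 −= (4)R1 → (0, 0, 2)
pivot(2,2)=2: scale R2 → (0, 0, 1)
  clear (0,2): R0 −= (3)R2 → (1, 0, 0)
  clear (1,2): R1 −= (1)R2 → (0, 1, 0)

rank = 3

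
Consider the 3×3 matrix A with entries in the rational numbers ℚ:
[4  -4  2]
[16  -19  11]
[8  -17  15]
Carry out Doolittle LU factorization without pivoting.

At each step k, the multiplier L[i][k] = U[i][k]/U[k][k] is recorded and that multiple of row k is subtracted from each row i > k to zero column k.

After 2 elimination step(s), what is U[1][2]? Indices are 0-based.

[col 0] pivot 4
  R1 -= 4*R0 → (0, -3, 3)  (L[1][0] := 4)
  R2 -= 2*R0 → (0, -9, 11)  (L[2][0] := 2)
[col 1] pivot -3
  R2 -= 3*R1 → (0, 0, 2)  (L[2][1] := 3)

U[1][2] = 3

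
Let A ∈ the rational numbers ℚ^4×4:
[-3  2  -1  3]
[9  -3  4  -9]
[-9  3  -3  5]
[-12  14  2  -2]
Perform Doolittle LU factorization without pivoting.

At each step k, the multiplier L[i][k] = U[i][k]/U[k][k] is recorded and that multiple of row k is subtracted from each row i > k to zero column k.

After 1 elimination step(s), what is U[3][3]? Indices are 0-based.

U[3][3] = -14

[col 0] pivot -3
  R1 -= -3*R0 → (0, 3, 1, 0)  (L[1][0] := -3)
  R2 -= 3*R0 → (0, -3, 0, -4)  (L[2][0] := 3)
  R3 -= 4*R0 → (0, 6, 6, -14)  (L[3][0] := 4)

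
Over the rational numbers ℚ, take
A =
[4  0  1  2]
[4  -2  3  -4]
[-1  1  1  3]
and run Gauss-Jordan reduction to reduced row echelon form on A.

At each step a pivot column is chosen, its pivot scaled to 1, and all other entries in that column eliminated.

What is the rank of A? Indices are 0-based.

pivot(0,0)=4: scale R0 → (1, 0, 1/4, 1/2)
  clear (1,0): R1 −= (4)R0 → (0, -2, 2, -6)
  clear (2,0): R2 −= (-1)R0 → (0, 1, 5/4, 7/2)
pivot(1,1)=-2: scale R1 → (0, 1, -1, 3)
  clear (2,1): R2 −= (1)R1 → (0, 0, 9/4, 1/2)
pivot(2,2)=9/4: scale R2 → (0, 0, 1, 2/9)
  clear (0,2): R0 −= (1/4)R2 → (1, 0, 0, 4/9)
  clear (1,2): R1 −= (-1)R2 → (0, 1, 0, 29/9)

rank = 3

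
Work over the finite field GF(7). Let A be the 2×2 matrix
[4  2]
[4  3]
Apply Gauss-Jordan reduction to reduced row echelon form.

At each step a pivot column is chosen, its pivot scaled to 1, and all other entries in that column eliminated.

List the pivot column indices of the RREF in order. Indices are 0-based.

step 1: normalize row 0 (÷4) = (1, 4)
  row 1: subtract 4×row0 = (0, 1)
step 2: normalize row 1 (÷1) = (0, 1)
  row 0: subtract 4×row1 = (1, 0)

pivot columns: 0, 1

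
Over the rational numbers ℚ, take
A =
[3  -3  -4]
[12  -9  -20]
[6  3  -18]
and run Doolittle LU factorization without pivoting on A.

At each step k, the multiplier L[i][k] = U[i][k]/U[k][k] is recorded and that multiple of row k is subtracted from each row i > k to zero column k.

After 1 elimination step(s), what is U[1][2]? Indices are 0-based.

k=0: U[0][0]=3
  eliminate (1,0): mult=4, new row 1: (0, 3, -4); set L[1][0]=4
  eliminate (2,0): mult=2, new row 2: (0, 9, -10); set L[2][0]=2

U[1][2] = -4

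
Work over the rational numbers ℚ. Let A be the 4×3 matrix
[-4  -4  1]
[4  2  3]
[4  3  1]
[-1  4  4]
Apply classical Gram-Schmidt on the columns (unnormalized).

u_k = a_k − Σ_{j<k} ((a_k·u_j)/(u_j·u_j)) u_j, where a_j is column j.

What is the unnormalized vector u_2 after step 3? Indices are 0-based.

Step 1: u_0 = a_0 = (-4, 4, 4, -1).
Step 2: u_1 = a_1 − (32/49)·u_0 = (-68/49, -30/49, 19/49, 228/49).
Step 3: u_2 = a_2 − (8/49)·u_0 − (773/1181)·u_1 = (3025/1181, 3245/1181, 110/1181, 1320/1181).

u_2 = (3025/1181, 3245/1181, 110/1181, 1320/1181)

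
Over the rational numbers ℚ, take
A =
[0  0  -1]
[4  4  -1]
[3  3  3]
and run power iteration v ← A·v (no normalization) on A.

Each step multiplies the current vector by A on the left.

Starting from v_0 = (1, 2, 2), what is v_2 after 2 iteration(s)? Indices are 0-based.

v_2 = (-15, 17, 69)

v_0 = (1, 2, 2).
v_1 = A·v_0 = (-2, 10, 15).
v_2 = A·v_1 = (-15, 17, 69).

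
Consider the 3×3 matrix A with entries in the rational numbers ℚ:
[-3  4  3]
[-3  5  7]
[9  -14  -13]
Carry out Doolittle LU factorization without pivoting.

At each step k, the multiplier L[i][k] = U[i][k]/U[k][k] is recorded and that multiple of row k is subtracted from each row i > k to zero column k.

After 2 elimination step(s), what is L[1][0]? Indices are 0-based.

L[1][0] = 1

[col 0] pivot -3
  R1 -= 1*R0 → (0, 1, 4)  (L[1][0] := 1)
  R2 -= -3*R0 → (0, -2, -4)  (L[2][0] := -3)
[col 1] pivot 1
  R2 -= -2*R1 → (0, 0, 4)  (L[2][1] := -2)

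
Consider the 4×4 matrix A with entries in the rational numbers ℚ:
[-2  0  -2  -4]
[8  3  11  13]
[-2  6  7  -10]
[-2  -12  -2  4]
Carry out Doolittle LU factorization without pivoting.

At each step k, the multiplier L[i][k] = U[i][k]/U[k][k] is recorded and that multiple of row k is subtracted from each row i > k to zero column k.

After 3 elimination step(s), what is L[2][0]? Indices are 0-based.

L[2][0] = 1

[col 0] pivot -2
  R1 -= -4*R0 → (0, 3, 3, -3)  (L[1][0] := -4)
  R2 -= 1*R0 → (0, 6, 9, -6)  (L[2][0] := 1)
  R3 -= 1*R0 → (0, -12, 0, 8)  (L[3][0] := 1)
[col 1] pivot 3
  R2 -= 2*R1 → (0, 0, 3, 0)  (L[2][1] := 2)
  R3 -= -4*R1 → (0, 0, 12, -4)  (L[3][1] := -4)
[col 2] pivot 3
  R3 -= 4*R2 → (0, 0, 0, -4)  (L[3][2] := 4)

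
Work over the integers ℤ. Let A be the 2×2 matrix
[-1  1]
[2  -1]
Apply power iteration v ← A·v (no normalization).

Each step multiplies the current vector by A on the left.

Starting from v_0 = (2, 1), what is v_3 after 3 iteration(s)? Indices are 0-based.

v_0 = (2, 1).
v_1 = A·v_0 = (-1, 3).
v_2 = A·v_1 = (4, -5).
v_3 = A·v_2 = (-9, 13).

v_3 = (-9, 13)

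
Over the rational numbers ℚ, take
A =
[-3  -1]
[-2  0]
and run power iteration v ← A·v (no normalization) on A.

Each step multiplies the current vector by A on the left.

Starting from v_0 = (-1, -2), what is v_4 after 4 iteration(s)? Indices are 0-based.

v_4 = (-217, -122)

v_0 = (-1, -2).
v_1 = A·v_0 = (5, 2).
v_2 = A·v_1 = (-17, -10).
v_3 = A·v_2 = (61, 34).
v_4 = A·v_3 = (-217, -122).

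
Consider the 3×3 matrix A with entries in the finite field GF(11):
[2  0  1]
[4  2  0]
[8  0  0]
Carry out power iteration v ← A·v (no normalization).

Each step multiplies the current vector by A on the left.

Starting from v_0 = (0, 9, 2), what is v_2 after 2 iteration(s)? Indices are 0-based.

v_0 = (0, 9, 2).
v_1 = A·v_0 = (2, 7, 0).
v_2 = A·v_1 = (4, 0, 5).

v_2 = (4, 0, 5)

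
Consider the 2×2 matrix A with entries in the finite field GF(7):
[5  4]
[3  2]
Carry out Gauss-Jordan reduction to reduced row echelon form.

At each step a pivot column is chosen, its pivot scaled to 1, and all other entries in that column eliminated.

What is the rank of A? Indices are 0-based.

rank = 2

step 1: normalize row 0 (÷5) = (1, 5)
  row 1: subtract 3×row0 = (0, 1)
step 2: normalize row 1 (÷1) = (0, 1)
  row 0: subtract 5×row1 = (1, 0)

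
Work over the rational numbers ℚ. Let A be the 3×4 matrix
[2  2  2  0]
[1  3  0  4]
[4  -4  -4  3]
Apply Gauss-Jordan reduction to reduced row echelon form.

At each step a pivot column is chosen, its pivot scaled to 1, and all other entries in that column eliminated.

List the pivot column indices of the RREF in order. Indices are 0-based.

pivot(0,0)=2: scale R0 → (1, 1, 1, 0)
  clear (1,0): R1 −= (1)R0 → (0, 2, -1, 4)
  clear (2,0): R2 −= (4)R0 → (0, -8, -8, 3)
pivot(1,1)=2: scale R1 → (0, 1, -1/2, 2)
  clear (0,1): R0 −= (1)R1 → (1, 0, 3/2, -2)
  clear (2,1): R2 −= (-8)R1 → (0, 0, -12, 19)
pivot(2,2)=-12: scale R2 → (0, 0, 1, -19/12)
  clear (0,2): R0 −= (3/2)R2 → (1, 0, 0, 3/8)
  clear (1,2): R1 −= (-1/2)R2 → (0, 1, 0, 29/24)

pivot columns: 0, 1, 2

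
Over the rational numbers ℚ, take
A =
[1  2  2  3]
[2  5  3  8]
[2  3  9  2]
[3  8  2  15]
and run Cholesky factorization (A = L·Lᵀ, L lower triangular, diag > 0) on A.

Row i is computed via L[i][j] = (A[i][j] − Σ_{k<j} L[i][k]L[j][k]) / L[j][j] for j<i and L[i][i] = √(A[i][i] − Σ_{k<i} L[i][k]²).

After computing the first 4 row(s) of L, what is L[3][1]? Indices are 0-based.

Step 1: L[0][0] = √(1) = 1.
  L[1][0] = (2) / L[0][0] = 2.
Step 2: L[1][1] = √(1) = 1.
  L[2][0] = (2) / L[0][0] = 2.
  L[2][1] = (-1) / L[1][1] = -1.
Step 3: L[2][2] = √(4) = 2.
  L[3][0] = (3) / L[0][0] = 3.
  L[3][1] = (2) / L[1][1] = 2.
  L[3][2] = (-2) / L[2][2] = -1.
Step 4: L[3][3] = √(1) = 1.

L[3][1] = 2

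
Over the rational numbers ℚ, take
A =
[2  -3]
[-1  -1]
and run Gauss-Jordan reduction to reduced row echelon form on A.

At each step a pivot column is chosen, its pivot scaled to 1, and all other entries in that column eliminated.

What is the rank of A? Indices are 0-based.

rank = 2

[1] R0 /= 2  ⇒  (1, -3/2)
     R1 -= -1·R0  ⇒  (0, -5/2)
[2] R1 /= -5/2  ⇒  (0, 1)
     R0 -= -3/2·R1  ⇒  (1, 0)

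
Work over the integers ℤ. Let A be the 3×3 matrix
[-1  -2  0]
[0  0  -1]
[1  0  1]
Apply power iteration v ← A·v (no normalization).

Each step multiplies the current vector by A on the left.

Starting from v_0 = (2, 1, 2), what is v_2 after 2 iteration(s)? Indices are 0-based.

v_0 = (2, 1, 2).
v_1 = A·v_0 = (-4, -2, 4).
v_2 = A·v_1 = (8, -4, 0).

v_2 = (8, -4, 0)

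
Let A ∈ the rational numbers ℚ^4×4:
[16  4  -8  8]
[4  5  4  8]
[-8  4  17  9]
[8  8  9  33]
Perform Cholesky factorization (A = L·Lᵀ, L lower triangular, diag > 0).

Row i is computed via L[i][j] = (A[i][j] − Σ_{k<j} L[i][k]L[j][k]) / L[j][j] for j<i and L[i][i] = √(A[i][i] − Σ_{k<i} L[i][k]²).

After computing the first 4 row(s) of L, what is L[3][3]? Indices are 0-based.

L[3][3] = 4

Step 1: L[0][0] = √(16) = 4.
  L[1][0] = (4) / L[0][0] = 1.
Step 2: L[1][1] = √(4) = 2.
  L[2][0] = (-8) / L[0][0] = -2.
  L[2][1] = (6) / L[1][1] = 3.
Step 3: L[2][2] = √(4) = 2.
  L[3][0] = (8) / L[0][0] = 2.
  L[3][1] = (6) / L[1][1] = 3.
  L[3][2] = (4) / L[2][2] = 2.
Step 4: L[3][3] = √(16) = 4.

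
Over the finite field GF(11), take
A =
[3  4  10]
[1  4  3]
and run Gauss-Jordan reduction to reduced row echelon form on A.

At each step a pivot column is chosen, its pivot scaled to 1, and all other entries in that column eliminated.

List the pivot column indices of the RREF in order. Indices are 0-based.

pivot columns: 0, 1

pivot(0,0)=3: scale R0 → (1, 5, 7)
  clear (1,0): R1 −= (1)R0 → (0, 10, 7)
pivot(1,1)=10: scale R1 → (0, 1, 4)
  clear (0,1): R0 −= (5)R1 → (1, 0, 9)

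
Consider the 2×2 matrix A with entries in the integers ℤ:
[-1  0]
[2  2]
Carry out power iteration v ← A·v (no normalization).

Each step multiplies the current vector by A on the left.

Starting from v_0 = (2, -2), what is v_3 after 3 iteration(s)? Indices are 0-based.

v_3 = (-2, -4)

v_0 = (2, -2).
v_1 = A·v_0 = (-2, 0).
v_2 = A·v_1 = (2, -4).
v_3 = A·v_2 = (-2, -4).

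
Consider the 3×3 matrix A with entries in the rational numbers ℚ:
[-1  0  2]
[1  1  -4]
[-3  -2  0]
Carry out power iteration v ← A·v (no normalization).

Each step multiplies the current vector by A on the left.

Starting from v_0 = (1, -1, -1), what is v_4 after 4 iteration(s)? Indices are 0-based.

v_4 = (-27, 55, -7)

v_0 = (1, -1, -1).
v_1 = A·v_0 = (-3, 4, -1).
v_2 = A·v_1 = (1, 5, 1).
v_3 = A·v_2 = (1, 2, -13).
v_4 = A·v_3 = (-27, 55, -7).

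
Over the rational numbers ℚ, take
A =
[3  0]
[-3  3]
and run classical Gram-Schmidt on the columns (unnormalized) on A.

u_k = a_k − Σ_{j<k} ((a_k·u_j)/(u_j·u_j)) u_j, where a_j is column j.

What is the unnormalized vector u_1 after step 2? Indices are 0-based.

Step 1: u_0 = a_0 = (3, -3).
Step 2: u_1 = a_1 − (-1/2)·u_0 = (3/2, 3/2).

u_1 = (3/2, 3/2)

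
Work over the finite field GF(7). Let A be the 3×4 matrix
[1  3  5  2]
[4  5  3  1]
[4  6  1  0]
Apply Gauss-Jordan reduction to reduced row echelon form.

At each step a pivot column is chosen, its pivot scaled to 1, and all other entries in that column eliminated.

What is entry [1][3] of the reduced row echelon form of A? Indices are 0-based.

M[1][3] = 6

step 1: normalize row 0 (÷1) = (1, 3, 5, 2)
  row 1: subtract 4×row0 = (0, 0, 4, 0)
  row 2: subtract 4×row0 = (0, 1, 2, 6)
step 2: exchange rows 1,2
step 2: normalize row 1 (÷1) = (0, 1, 2, 6)
  row 0: subtract 3×row1 = (1, 0, 6, 5)
step 3: normalize row 2 (÷4) = (0, 0, 1, 0)
  row 0: subtract 6×row2 = (1, 0, 0, 5)
  row 1: subtract 2×row2 = (0, 1, 0, 6)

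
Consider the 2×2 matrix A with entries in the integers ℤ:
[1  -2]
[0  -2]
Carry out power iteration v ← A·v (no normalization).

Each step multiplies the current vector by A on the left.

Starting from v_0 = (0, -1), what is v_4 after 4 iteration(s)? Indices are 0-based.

v_0 = (0, -1).
v_1 = A·v_0 = (2, 2).
v_2 = A·v_1 = (-2, -4).
v_3 = A·v_2 = (6, 8).
v_4 = A·v_3 = (-10, -16).

v_4 = (-10, -16)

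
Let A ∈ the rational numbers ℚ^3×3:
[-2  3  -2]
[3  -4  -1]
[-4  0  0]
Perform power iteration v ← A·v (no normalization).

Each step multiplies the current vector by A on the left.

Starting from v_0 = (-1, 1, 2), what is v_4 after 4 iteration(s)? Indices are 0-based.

v_0 = (-1, 1, 2).
v_1 = A·v_0 = (1, -9, 4).
v_2 = A·v_1 = (-37, 35, -4).
v_3 = A·v_2 = (187, -247, 148).
v_4 = A·v_3 = (-1411, 1401, -748).

v_4 = (-1411, 1401, -748)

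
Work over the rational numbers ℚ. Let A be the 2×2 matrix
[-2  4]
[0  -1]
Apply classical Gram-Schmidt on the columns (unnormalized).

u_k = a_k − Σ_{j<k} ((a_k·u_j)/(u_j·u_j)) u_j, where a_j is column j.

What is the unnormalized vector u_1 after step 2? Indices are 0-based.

Step 1: u_0 = a_0 = (-2, 0).
Step 2: u_1 = a_1 − (-2)·u_0 = (0, -1).

u_1 = (0, -1)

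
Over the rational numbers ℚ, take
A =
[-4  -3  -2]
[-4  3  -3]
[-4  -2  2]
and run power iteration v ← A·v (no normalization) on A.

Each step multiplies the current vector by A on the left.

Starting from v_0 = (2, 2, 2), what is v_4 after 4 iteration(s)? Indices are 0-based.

v_4 = (5472, 3232, 3232)

v_0 = (2, 2, 2).
v_1 = A·v_0 = (-18, -8, -8).
v_2 = A·v_1 = (112, 72, 72).
v_3 = A·v_2 = (-808, -448, -448).
v_4 = A·v_3 = (5472, 3232, 3232).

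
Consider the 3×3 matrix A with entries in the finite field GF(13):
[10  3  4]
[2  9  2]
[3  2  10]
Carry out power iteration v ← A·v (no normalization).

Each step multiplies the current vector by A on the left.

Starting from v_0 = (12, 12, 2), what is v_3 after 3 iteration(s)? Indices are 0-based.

v_0 = (12, 12, 2).
v_1 = A·v_0 = (8, 6, 2).
v_2 = A·v_1 = (2, 9, 4).
v_3 = A·v_2 = (11, 2, 12).

v_3 = (11, 2, 12)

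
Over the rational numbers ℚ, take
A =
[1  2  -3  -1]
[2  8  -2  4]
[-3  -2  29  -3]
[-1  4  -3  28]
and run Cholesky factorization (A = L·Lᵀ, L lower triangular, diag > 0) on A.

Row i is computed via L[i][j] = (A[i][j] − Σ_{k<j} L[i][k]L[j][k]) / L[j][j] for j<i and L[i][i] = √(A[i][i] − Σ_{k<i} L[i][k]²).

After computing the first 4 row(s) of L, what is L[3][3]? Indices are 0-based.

L[3][3] = 3

Step 1: L[0][0] = √(1) = 1.
  L[1][0] = (2) / L[0][0] = 2.
Step 2: L[1][1] = √(4) = 2.
  L[2][0] = (-3) / L[0][0] = -3.
  L[2][1] = (4) / L[1][1] = 2.
Step 3: L[2][2] = √(16) = 4.
  L[3][0] = (-1) / L[0][0] = -1.
  L[3][1] = (6) / L[1][1] = 3.
  L[3][2] = (-12) / L[2][2] = -3.
Step 4: L[3][3] = √(9) = 3.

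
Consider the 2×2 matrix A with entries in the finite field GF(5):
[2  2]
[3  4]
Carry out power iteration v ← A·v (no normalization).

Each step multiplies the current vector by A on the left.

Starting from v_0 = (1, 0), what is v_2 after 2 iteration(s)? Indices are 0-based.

v_0 = (1, 0).
v_1 = A·v_0 = (2, 3).
v_2 = A·v_1 = (0, 3).

v_2 = (0, 3)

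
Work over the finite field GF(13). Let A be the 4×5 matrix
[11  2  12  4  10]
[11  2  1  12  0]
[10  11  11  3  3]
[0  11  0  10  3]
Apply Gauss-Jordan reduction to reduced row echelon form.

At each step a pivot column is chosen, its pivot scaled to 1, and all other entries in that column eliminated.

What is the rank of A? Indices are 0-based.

pivot(0,0)=11: scale R0 → (1, 12, 7, 11, 8)
  clear (1,0): R1 −= (11)R0 → (0, 0, 2, 8, 3)
  clear (2,0): R2 −= (10)R0 → (0, 8, 6, 10, 1)
pivot(1,1): swap R1↔R2
pivot(1,1)=8: scale R1 → (0, 1, 4, 11, 5)
  clear (0,1): R0 −= (12)R1 → (1, 0, 11, 9, 0)
  clear (3,1): R3 −= (11)R1 → (0, 0, 8, 6, 0)
pivot(2,2)=2: scale R2 → (0, 0, 1, 4, 8)
  clear (0,2): R0 −= (11)R2 → (1, 0, 0, 4, 3)
  clear (1,2): R1 −= (4)R2 → (0, 1, 0, 8, 12)
  clear (3,2): R3 −= (8)R2 → (0, 0, 0, 0, 1)
col 3: no nonzero at/below row 3; advance.
pivot(3,4)=1: scale R3 → (0, 0, 0, 0, 1)
  clear (0,4): R0 −= (3)R3 → (1, 0, 0, 4, 0)
  clear (1,4): R1 −= (12)R3 → (0, 1, 0, 8, 0)
  clear (2,4): R2 −= (8)R3 → (0, 0, 1, 4, 0)

rank = 4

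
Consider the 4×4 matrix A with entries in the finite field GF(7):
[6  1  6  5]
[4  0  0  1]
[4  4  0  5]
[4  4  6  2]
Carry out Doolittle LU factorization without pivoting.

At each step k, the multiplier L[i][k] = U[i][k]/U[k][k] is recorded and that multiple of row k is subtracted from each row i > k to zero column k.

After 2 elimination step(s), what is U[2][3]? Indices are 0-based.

U[2][3] = 4

[col 0] pivot 6
  R1 -= 3*R0 → (0, 4, 3, 0)  (L[1][0] := 3)
  R2 -= 3*R0 → (0, 1, 3, 4)  (L[2][0] := 3)
  R3 -= 3*R0 → (0, 1, 2, 1)  (L[3][0] := 3)
[col 1] pivot 4
  R2 -= 2*R1 → (0, 0, 4, 4)  (L[2][1] := 2)
  R3 -= 2*R1 → (0, 0, 3, 1)  (L[3][1] := 2)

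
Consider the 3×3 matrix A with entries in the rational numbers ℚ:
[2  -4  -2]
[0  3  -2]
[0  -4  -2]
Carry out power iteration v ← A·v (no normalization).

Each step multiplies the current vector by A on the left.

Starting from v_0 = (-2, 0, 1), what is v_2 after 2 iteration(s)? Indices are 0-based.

v_2 = (0, -2, 12)

v_0 = (-2, 0, 1).
v_1 = A·v_0 = (-6, -2, -2).
v_2 = A·v_1 = (0, -2, 12).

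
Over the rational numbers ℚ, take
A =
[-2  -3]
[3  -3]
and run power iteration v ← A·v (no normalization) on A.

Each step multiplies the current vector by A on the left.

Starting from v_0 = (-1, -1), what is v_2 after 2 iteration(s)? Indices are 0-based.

v_2 = (-10, 15)

v_0 = (-1, -1).
v_1 = A·v_0 = (5, 0).
v_2 = A·v_1 = (-10, 15).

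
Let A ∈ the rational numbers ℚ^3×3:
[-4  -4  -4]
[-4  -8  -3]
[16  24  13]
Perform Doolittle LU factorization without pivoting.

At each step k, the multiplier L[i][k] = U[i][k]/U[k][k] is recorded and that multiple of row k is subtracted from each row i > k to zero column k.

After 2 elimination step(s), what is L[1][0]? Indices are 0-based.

k=0: U[0][0]=-4
  eliminate (1,0): mult=1, new row 1: (0, -4, 1); set L[1][0]=1
  eliminate (2,0): mult=-4, new row 2: (0, 8, -3); set L[2][0]=-4
k=1: U[1][1]=-4
  eliminate (2,1): mult=-2, new row 2: (0, 0, -1); set L[2][1]=-2

L[1][0] = 1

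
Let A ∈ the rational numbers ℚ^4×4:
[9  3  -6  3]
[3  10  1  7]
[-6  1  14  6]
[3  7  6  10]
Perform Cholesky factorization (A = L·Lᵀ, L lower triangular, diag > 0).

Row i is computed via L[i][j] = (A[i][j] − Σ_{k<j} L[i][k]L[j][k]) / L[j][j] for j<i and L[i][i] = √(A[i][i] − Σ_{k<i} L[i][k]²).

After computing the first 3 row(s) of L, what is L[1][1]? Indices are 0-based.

L[1][1] = 3

Step 1: L[0][0] = √(9) = 3.
  L[1][0] = (3) / L[0][0] = 1.
Step 2: L[1][1] = √(9) = 3.
  L[2][0] = (-6) / L[0][0] = -2.
  L[2][1] = (3) / L[1][1] = 1.
Step 3: L[2][2] = √(9) = 3.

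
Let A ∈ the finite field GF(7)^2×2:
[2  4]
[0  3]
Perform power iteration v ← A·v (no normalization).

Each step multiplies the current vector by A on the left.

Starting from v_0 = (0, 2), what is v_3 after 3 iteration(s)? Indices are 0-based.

v_3 = (5, 5)

v_0 = (0, 2).
v_1 = A·v_0 = (1, 6).
v_2 = A·v_1 = (5, 4).
v_3 = A·v_2 = (5, 5).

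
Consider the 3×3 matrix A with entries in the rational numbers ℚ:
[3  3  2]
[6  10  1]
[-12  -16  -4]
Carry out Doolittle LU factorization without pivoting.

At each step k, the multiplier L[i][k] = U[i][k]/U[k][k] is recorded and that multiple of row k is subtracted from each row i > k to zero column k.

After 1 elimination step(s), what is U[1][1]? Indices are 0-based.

U[1][1] = 4

k=0: U[0][0]=3
  eliminate (1,0): mult=2, new row 1: (0, 4, -3); set L[1][0]=2
  eliminate (2,0): mult=-4, new row 2: (0, -4, 4); set L[2][0]=-4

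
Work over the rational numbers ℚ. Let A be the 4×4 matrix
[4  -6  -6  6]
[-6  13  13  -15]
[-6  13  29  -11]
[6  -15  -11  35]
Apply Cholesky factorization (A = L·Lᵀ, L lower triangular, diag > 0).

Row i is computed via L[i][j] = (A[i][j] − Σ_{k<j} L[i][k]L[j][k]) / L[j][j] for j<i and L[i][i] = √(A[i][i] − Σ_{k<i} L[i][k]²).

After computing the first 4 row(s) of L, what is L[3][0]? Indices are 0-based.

Step 1: L[0][0] = √(4) = 2.
  L[1][0] = (-6) / L[0][0] = -3.
Step 2: L[1][1] = √(4) = 2.
  L[2][0] = (-6) / L[0][0] = -3.
  L[2][1] = (4) / L[1][1] = 2.
Step 3: L[2][2] = √(16) = 4.
  L[3][0] = (6) / L[0][0] = 3.
  L[3][1] = (-6) / L[1][1] = -3.
  L[3][2] = (4) / L[2][2] = 1.
Step 4: L[3][3] = √(16) = 4.

L[3][0] = 3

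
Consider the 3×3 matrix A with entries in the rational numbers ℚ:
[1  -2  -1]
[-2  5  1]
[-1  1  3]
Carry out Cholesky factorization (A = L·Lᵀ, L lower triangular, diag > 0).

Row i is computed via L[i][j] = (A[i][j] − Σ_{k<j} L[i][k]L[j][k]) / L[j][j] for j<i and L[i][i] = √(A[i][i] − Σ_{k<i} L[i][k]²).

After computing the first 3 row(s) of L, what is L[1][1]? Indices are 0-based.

L[1][1] = 1

Step 1: L[0][0] = √(1) = 1.
  L[1][0] = (-2) / L[0][0] = -2.
Step 2: L[1][1] = √(1) = 1.
  L[2][0] = (-1) / L[0][0] = -1.
  L[2][1] = (-1) / L[1][1] = -1.
Step 3: L[2][2] = √(1) = 1.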